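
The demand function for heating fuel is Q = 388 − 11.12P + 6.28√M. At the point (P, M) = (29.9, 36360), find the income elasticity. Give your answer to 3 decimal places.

At P = 29.9, M = 36360: Q = 1253.001.
Holding P constant, ∂Q/∂M = 6.28/(2√M) = 0.0164671.
η_M = (∂Q/∂M)·(M/Q) = 0.0164671 × (36360/1253.001) = 0.478.

0.478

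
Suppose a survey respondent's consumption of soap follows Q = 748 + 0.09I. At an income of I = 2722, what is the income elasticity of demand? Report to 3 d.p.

0.247

At I = 2722: Q = 992.980.
dQ/dI = 0.09.
η = (dQ/dI)·(I/Q) = 0.09 × (2722/992.980) = 0.247.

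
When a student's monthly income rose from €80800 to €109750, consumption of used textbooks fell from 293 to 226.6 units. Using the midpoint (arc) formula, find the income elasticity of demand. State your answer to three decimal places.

ΔQ = 226.6 − 293 = -66.4; midpoint Q̄ = (293 + 226.6)/2 = 259.8.
ΔI = 109750 − 80800 = 28950; midpoint Ī = (80800 + 109750)/2 = 95275.
η = (ΔQ/Q̄) ÷ (ΔI/Ī) = (-66.4/259.8) ÷ (28950/95275) = -0.841.

-0.841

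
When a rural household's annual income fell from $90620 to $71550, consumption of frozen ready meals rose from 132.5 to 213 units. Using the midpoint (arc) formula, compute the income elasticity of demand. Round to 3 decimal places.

-1.981

ΔQ = 213 − 132.5 = 80.5; midpoint Q̄ = (132.5 + 213)/2 = 172.75.
ΔI = 71550 − 90620 = -19070; midpoint Ī = (90620 + 71550)/2 = 81085.
η = (ΔQ/Q̄) ÷ (ΔI/Ī) = (80.5/172.75) ÷ (-19070/81085) = -1.981.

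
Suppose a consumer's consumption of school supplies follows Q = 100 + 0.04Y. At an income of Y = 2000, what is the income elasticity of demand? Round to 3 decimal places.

0.444

At Y = 2000: Q = 180.000.
dQ/dY = 0.04.
η = (dQ/dY)·(Y/Q) = 0.04 × (2000/180.000) = 0.444.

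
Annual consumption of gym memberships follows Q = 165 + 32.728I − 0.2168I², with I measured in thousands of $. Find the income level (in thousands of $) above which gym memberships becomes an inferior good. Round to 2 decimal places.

75.48

dQ/dI = 32.728 − 0.4336I.
The good is inferior where dQ/dI < 0. Setting dQ/dI = 0 gives I = 32.728 / 0.4336 = 75.48.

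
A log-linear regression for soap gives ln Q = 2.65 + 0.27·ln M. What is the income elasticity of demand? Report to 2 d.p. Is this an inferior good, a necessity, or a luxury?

0.27 (necessity)

In a log-linear demand, the coefficient on ln M is the income elasticity.
So η = 0.27.
0 < η < 1 ⇒ necessity.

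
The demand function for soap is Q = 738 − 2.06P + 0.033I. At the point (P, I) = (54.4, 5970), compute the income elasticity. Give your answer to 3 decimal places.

At P = 54.4, I = 5970: Q = 822.946.
Holding P constant, ∂Q/∂I = 0.033.
η_I = (∂Q/∂I)·(I/Q) = 0.033 × (5970/822.946) = 0.239.

0.239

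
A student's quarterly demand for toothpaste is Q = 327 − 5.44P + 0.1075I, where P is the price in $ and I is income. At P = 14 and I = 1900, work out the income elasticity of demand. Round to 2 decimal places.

0.45

At P = 14, I = 1900: Q = 455.090.
Holding P constant, ∂Q/∂I = 0.1075.
η_I = (∂Q/∂I)·(I/Q) = 0.1075 × (1900/455.090) = 0.45.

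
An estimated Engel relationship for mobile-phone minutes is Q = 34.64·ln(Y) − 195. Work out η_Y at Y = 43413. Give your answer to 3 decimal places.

0.198

At Y = 43413: Q = 174.904.
dQ/dY = 34.64/Y = 0.000797918 at this income.
η = (dQ/dY)·(Y/Q) = 0.000797918 × (43413/174.904) = 0.198.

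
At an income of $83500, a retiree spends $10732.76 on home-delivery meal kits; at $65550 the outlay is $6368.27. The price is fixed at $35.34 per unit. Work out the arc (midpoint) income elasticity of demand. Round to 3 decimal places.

2.119

With a constant price, Q₁ = 10732.76/35.34 = 303.700 and Q₂ = 6368.27/35.34 = 180.200 (equivalently, work directly with expenditure since P cancels).
Midpoint %ΔQ = (6368.27 − 10732.76)/8550.52 = -0.51044; midpoint %ΔI = (65550 − 83500)/74525 = -0.24086.
η = -0.51044 / -0.24086 = 2.119.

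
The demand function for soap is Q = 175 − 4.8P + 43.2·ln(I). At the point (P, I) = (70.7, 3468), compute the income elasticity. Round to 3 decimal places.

0.230

At P = 70.7, I = 3468: Q = 187.778.
Holding P constant, ∂Q/∂I = 43.2/I = 0.0124567.
η_I = (∂Q/∂I)·(I/Q) = 0.0124567 × (3468/187.778) = 0.230.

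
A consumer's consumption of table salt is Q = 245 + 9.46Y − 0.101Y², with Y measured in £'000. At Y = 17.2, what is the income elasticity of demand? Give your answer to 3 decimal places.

0.272

At Y = 17.2: Q = 377.8322.
dQ/dY = 9.46 − 0.202Y = 5.98560.
η = (dQ/dY)·(Y/Q) = 5.98560 × (17.2/377.8322) = 0.272.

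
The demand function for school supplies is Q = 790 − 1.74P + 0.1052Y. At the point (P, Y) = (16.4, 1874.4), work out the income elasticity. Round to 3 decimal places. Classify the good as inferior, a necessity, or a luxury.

0.206 (necessity)

At P = 16.4, Y = 1874.4: Q = 958.651.
Holding P constant, ∂Q/∂Y = 0.1052.
η_Y = (∂Q/∂Y)·(Y/Q) = 0.1052 × (1874.4/958.651) = 0.206.
Since 0 < η < 1, this is a necessity.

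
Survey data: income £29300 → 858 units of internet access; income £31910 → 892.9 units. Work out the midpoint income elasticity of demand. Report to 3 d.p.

ΔQ = 892.9 − 858 = 34.9; midpoint Q̄ = (858 + 892.9)/2 = 875.45.
ΔI = 31910 − 29300 = 2610; midpoint Ī = (29300 + 31910)/2 = 30605.
η = (ΔQ/Q̄) ÷ (ΔI/Ī) = (34.9/875.45) ÷ (2610/30605) = 0.467.

0.467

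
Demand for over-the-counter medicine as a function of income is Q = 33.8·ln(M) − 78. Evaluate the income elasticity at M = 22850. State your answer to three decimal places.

0.129

At M = 22850: Q = 261.241.
dQ/dM = 33.8/M = 0.00147921 at this income.
η = (dQ/dM)·(M/Q) = 0.00147921 × (22850/261.241) = 0.129.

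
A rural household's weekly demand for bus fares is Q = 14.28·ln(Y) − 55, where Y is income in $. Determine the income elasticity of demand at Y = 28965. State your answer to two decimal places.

At Y = 28965: Q = 91.710.
dQ/dY = 14.28/Y = 0.000493009 at this income.
η = (dQ/dY)·(Y/Q) = 0.000493009 × (28965/91.710) = 0.16.

0.16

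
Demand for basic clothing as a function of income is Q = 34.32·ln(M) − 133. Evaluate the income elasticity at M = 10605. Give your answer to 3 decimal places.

At M = 10605: Q = 185.115.
dQ/dM = 34.32/M = 0.00323621 at this income.
η = (dQ/dM)·(M/Q) = 0.00323621 × (10605/185.115) = 0.185.

0.185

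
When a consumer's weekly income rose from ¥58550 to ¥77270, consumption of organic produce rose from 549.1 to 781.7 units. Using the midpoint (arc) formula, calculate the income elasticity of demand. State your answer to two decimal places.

1.27

ΔQ = 781.7 − 549.1 = 232.6; midpoint Q̄ = (549.1 + 781.7)/2 = 665.4.
ΔI = 77270 − 58550 = 18720; midpoint Ī = (58550 + 77270)/2 = 67910.
η = (ΔQ/Q̄) ÷ (ΔI/Ī) = (232.6/665.4) ÷ (18720/67910) = 1.27.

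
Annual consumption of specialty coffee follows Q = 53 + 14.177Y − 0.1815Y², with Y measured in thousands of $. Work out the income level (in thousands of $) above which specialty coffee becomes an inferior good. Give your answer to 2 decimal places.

39.06

dQ/dY = 14.177 − 0.363Y.
The good is inferior where dQ/dY < 0. Setting dQ/dY = 0 gives Y = 14.177 / 0.363 = 39.06.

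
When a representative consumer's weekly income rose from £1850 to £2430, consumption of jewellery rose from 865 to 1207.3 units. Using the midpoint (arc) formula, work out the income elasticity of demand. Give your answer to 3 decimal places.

1.219

ΔQ = 1207.3 − 865 = 342.3; midpoint Q̄ = (865 + 1207.3)/2 = 1036.15.
ΔI = 2430 − 1850 = 580; midpoint Ī = (1850 + 2430)/2 = 2140.
η = (ΔQ/Q̄) ÷ (ΔI/Ī) = (342.3/1036.15) ÷ (580/2140) = 1.219.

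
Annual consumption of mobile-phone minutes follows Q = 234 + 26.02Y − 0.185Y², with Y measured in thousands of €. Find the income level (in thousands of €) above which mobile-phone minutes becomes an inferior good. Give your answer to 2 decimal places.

70.32

dQ/dY = 26.02 − 0.37Y.
The good is inferior where dQ/dY < 0. Setting dQ/dY = 0 gives Y = 26.02 / 0.37 = 70.32.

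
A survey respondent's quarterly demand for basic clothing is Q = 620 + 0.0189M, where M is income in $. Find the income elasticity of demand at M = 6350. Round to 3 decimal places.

0.162

At M = 6350: Q = 740.015.
dQ/dM = 0.0189.
η = (dQ/dM)·(M/Q) = 0.0189 × (6350/740.015) = 0.162.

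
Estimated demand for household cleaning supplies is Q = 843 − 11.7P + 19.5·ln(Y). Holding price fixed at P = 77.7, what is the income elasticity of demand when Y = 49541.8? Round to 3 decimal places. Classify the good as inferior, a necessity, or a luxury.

0.135 (necessity)

At P = 77.7, Y = 49541.8: Q = 144.716.
Holding P constant, ∂Q/∂Y = 19.5/Y = 0.000393607.
η_Y = (∂Q/∂Y)·(Y/Q) = 0.000393607 × (49541.8/144.716) = 0.135.
Since 0 < η < 1, this is a necessity.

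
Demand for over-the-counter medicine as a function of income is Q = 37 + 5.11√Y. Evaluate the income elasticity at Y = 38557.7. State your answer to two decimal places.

At Y = 38557.7: Q = 1040.405.
dQ/dY = 5.11/(2√Y) = 0.0130117 at this income.
η = (dQ/dY)·(Y/Q) = 0.0130117 × (38557.7/1040.405) = 0.48.

0.48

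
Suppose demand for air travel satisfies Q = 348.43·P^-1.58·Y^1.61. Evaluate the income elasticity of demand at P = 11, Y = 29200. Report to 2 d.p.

For a multiplicative demand Q = A·P^α·Y^β, the income elasticity is β everywhere.
Here β = 1.61, so η = 1.61.

1.61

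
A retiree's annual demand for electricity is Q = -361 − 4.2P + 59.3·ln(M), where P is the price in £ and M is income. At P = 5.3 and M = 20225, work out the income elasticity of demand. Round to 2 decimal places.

At P = 5.3, M = 20225: Q = 204.680.
Holding P constant, ∂Q/∂M = 59.3/M = 0.00293201.
η_M = (∂Q/∂M)·(M/Q) = 0.00293201 × (20225/204.680) = 0.29.

0.29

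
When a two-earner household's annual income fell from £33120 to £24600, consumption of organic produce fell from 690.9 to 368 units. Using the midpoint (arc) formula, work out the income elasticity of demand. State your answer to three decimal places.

2.066

ΔQ = 368 − 690.9 = -322.9; midpoint Q̄ = (690.9 + 368)/2 = 529.45.
ΔI = 24600 − 33120 = -8520; midpoint Ī = (33120 + 24600)/2 = 28860.
η = (ΔQ/Q̄) ÷ (ΔI/Ī) = (-322.9/529.45) ÷ (-8520/28860) = 2.066.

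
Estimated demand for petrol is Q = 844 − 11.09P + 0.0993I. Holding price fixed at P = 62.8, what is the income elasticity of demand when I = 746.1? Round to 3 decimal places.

0.334

At P = 62.8, I = 746.1: Q = 221.636.
Holding P constant, ∂Q/∂I = 0.0993.
η_I = (∂Q/∂I)·(I/Q) = 0.0993 × (746.1/221.636) = 0.334.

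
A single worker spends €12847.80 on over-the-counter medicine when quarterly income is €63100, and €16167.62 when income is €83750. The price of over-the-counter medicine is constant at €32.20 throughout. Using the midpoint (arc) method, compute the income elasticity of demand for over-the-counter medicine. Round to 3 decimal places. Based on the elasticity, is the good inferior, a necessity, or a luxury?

With a constant price, Q₁ = 12847.80/32.20 = 399.000 and Q₂ = 16167.62/32.20 = 502.100 (equivalently, work directly with expenditure since P cancels).
Midpoint %ΔQ = (16167.62 − 12847.80)/14507.71 = 0.22883; midpoint %ΔI = (83750 − 63100)/73425 = 0.28124.
η = 0.22883 / 0.28124 = 0.814.
0 < η < 1 ⇒ necessity.

0.814 (necessity)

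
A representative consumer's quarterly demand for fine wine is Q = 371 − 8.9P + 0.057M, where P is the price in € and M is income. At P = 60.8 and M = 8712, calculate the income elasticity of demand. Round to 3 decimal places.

1.521

At P = 60.8, M = 8712: Q = 326.464.
Holding P constant, ∂Q/∂M = 0.057.
η_M = (∂Q/∂M)·(M/Q) = 0.057 × (8712/326.464) = 1.521.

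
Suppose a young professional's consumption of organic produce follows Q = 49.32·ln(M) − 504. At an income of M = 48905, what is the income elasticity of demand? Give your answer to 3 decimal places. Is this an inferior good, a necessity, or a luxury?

1.728 (luxury)

At M = 48905: Q = 28.539.
dQ/dM = 49.32/M = 0.00100849 at this income.
η = (dQ/dM)·(M/Q) = 0.00100849 × (48905/28.539) = 1.728.
Since η > 1, the good is a luxury.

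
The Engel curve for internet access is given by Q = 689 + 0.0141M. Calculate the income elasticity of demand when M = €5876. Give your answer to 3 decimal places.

0.107

At M = 5876: Q = 771.852.
dQ/dM = 0.0141.
η = (dQ/dM)·(M/Q) = 0.0141 × (5876/771.852) = 0.107.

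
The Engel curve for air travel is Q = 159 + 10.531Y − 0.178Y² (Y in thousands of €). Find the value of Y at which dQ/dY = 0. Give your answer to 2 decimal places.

29.58

dQ/dY = 10.531 − 0.356Y.
The good is inferior where dQ/dY < 0. Setting dQ/dY = 0 gives Y = 10.531 / 0.356 = 29.58.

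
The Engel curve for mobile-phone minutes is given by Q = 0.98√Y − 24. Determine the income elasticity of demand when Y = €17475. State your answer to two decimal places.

At Y = 17475: Q = 105.549.
dQ/dY = 0.98/(2√Y) = 0.0037067 at this income.
η = (dQ/dY)·(Y/Q) = 0.0037067 × (17475/105.549) = 0.61.

0.61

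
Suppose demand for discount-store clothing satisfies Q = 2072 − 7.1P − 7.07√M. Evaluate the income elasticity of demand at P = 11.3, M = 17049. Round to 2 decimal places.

-0.43

At P = 11.3, M = 17049: Q = 1068.627.
Holding P constant, ∂Q/∂M = -7.07/(2√M) = -0.0270732.
η_M = (∂Q/∂M)·(M/Q) = -0.0270732 × (17049/1068.627) = -0.43.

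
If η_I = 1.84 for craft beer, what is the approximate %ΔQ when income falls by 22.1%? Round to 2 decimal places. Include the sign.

-40.66%

%ΔQ ≈ η × %ΔI = 1.84 × (-22.1%) = -40.66%.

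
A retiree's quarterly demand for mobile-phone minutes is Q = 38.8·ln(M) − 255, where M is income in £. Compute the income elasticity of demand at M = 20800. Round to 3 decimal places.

At M = 20800: Q = 130.777.
dQ/dM = 38.8/M = 0.00186538 at this income.
η = (dQ/dM)·(M/Q) = 0.00186538 × (20800/130.777) = 0.297.

0.297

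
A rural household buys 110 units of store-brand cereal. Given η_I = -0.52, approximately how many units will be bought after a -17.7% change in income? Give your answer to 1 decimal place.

%ΔQ ≈ η × %ΔI = -0.52 × (-17.7%) = 9.204%.
New Q ≈ 110 × (1 + 0.09204) = 120.1.

120.1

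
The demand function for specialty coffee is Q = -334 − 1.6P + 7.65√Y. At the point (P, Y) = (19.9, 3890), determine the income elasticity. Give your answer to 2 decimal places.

2.14

At P = 19.9, Y = 3890: Q = 111.289.
Holding P constant, ∂Q/∂Y = 7.65/(2√Y) = 0.0613277.
η_Y = (∂Q/∂Y)·(Y/Q) = 0.0613277 × (3890/111.289) = 2.14.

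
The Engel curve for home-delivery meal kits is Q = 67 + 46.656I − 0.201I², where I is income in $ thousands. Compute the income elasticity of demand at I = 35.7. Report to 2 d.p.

At I = 35.7: Q = 1476.4467.
dQ/dI = 46.656 − 0.402I = 32.30460.
η = (dQ/dI)·(I/Q) = 32.30460 × (35.7/1476.4467) = 0.78.

0.78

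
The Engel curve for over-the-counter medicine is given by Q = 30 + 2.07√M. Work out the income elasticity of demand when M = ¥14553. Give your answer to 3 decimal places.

0.446

At M = 14553: Q = 279.716.
dQ/dM = 2.07/(2√M) = 0.00857954 at this income.
η = (dQ/dM)·(M/Q) = 0.00857954 × (14553/279.716) = 0.446.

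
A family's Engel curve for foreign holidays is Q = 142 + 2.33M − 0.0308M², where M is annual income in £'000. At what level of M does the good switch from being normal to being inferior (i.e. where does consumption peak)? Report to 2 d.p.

dQ/dM = 2.33 − 0.0616M.
The good is inferior where dQ/dM < 0. Setting dQ/dM = 0 gives M = 2.33 / 0.0616 = 37.82.

37.82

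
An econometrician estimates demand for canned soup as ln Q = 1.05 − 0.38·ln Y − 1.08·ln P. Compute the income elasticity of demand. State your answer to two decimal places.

In a log-linear demand, the coefficient on ln Y is the income elasticity.
So η = -0.38.

-0.38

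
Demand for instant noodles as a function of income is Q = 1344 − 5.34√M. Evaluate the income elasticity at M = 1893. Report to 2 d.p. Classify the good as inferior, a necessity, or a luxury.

At M = 1893: Q = 1111.664.
dQ/dM = -5.34/(2√M) = -0.0613672 at this income.
η = (dQ/dM)·(M/Q) = -0.0613672 × (1893/1111.664) = -0.10.
Since η < 0, the good is an inferior good.

-0.10 (inferior good)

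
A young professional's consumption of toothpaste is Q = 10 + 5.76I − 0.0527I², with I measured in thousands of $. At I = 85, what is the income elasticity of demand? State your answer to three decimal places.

At I = 85: Q = 118.8425.
dQ/dI = 5.76 − 0.1054I = -3.19900.
η = (dQ/dI)·(I/Q) = -3.19900 × (85/118.8425) = -2.288.

-2.288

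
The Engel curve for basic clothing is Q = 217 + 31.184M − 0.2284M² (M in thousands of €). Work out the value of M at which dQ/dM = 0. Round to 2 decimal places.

dQ/dM = 31.184 − 0.4568M.
The good is inferior where dQ/dM < 0. Setting dQ/dM = 0 gives M = 31.184 / 0.4568 = 68.27.

68.27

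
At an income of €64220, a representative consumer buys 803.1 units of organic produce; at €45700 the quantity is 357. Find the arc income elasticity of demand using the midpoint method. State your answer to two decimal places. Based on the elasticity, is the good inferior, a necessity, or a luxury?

2.28 (luxury)

ΔQ = 357 − 803.1 = -446.1; midpoint Q̄ = (803.1 + 357)/2 = 580.05.
ΔI = 45700 − 64220 = -18520; midpoint Ī = (64220 + 45700)/2 = 54960.
η = (ΔQ/Q̄) ÷ (ΔI/Ī) = (-446.1/580.05) ÷ (-18520/54960) = 2.28.
η > 1 ⇒ luxury.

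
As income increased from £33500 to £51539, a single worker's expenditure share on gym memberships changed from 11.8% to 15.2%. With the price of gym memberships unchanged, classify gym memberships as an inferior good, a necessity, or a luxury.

The budget share rises as income rises, so η > 1.

luxury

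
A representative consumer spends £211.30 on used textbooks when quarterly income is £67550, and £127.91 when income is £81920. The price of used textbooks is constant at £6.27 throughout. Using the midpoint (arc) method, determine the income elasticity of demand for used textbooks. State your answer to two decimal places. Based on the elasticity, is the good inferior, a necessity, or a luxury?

-2.56 (inferior good)

With a constant price, Q₁ = 211.30/6.27 = 33.700 and Q₂ = 127.91/6.27 = 20.400 (equivalently, work directly with expenditure since P cancels).
Midpoint %ΔQ = (127.91 − 211.30)/169.61 = -0.49167; midpoint %ΔI = (81920 − 67550)/74735 = 0.19228.
η = -0.49167 / 0.19228 = -2.56.
η < 0 ⇒ inferior good.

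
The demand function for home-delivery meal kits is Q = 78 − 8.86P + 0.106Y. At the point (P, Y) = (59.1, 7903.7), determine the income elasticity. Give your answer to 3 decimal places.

At P = 59.1, Y = 7903.7: Q = 392.166.
Holding P constant, ∂Q/∂Y = 0.106.
η_Y = (∂Q/∂Y)·(Y/Q) = 0.106 × (7903.7/392.166) = 2.136.

2.136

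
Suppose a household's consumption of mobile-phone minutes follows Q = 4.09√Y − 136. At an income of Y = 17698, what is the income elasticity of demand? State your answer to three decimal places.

At Y = 17698: Q = 408.108.
dQ/dY = 4.09/(2√Y) = 0.015372 at this income.
η = (dQ/dY)·(Y/Q) = 0.015372 × (17698/408.108) = 0.667.

0.667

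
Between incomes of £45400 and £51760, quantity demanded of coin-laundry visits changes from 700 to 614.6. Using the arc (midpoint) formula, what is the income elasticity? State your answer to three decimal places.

ΔQ = 614.6 − 700 = -85.4; midpoint Q̄ = (700 + 614.6)/2 = 657.3.
ΔI = 51760 − 45400 = 6360; midpoint Ī = (45400 + 51760)/2 = 48580.
η = (ΔQ/Q̄) ÷ (ΔI/Ī) = (-85.4/657.3) ÷ (6360/48580) = -0.992.

-0.992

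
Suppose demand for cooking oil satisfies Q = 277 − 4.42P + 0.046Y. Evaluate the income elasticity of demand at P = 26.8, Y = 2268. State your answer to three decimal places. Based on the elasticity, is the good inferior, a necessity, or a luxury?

0.397 (necessity)

At P = 26.8, Y = 2268: Q = 262.872.
Holding P constant, ∂Q/∂Y = 0.046.
η_Y = (∂Q/∂Y)·(Y/Q) = 0.046 × (2268/262.872) = 0.397.
Since 0 < η < 1, this is a necessity.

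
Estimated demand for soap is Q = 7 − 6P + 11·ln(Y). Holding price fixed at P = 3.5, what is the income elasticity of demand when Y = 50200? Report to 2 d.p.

At P = 3.5, Y = 50200: Q = 105.061.
Holding P constant, ∂Q/∂Y = 11/Y = 0.000219124.
η_Y = (∂Q/∂Y)·(Y/Q) = 0.000219124 × (50200/105.061) = 0.10.

0.10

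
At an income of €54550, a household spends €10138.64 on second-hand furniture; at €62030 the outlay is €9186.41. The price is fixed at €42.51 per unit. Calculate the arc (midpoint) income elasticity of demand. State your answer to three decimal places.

-0.768

With a constant price, Q₁ = 10138.64/42.51 = 238.500 and Q₂ = 9186.41/42.51 = 216.100 (equivalently, work directly with expenditure since P cancels).
Midpoint %ΔQ = (9186.41 − 10138.64)/9662.53 = -0.09855; midpoint %ΔI = (62030 − 54550)/58290 = 0.12832.
η = -0.09855 / 0.12832 = -0.768.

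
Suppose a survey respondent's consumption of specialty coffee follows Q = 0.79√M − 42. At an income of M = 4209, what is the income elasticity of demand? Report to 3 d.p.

At M = 4209: Q = 9.253.
dQ/dM = 0.79/(2√M) = 0.00608846 at this income.
η = (dQ/dM)·(M/Q) = 0.00608846 × (4209/9.253) = 2.770.

2.770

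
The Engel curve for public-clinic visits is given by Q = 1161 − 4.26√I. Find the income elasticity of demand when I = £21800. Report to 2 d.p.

-0.59

At I = 21800: Q = 532.019.
dQ/dI = -4.26/(2√I) = -0.0144262 at this income.
η = (dQ/dI)·(I/Q) = -0.0144262 × (21800/532.019) = -0.59.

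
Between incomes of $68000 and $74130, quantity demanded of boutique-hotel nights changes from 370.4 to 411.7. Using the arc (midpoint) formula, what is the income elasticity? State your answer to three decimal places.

ΔQ = 411.7 − 370.4 = 41.3; midpoint Q̄ = (370.4 + 411.7)/2 = 391.05.
ΔI = 74130 − 68000 = 6130; midpoint Ī = (68000 + 74130)/2 = 71065.
η = (ΔQ/Q̄) ÷ (ΔI/Ī) = (41.3/391.05) ÷ (6130/71065) = 1.224.

1.224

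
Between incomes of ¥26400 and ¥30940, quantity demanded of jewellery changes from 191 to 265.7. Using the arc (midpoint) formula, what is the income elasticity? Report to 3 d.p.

ΔQ = 265.7 − 191 = 74.7; midpoint Q̄ = (191 + 265.7)/2 = 228.35.
ΔI = 30940 − 26400 = 4540; midpoint Ī = (26400 + 30940)/2 = 28670.
η = (ΔQ/Q̄) ÷ (ΔI/Ī) = (74.7/228.35) ÷ (4540/28670) = 2.066.

2.066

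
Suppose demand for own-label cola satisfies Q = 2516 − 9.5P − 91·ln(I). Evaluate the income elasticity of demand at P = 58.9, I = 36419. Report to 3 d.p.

-0.091

At P = 58.9, I = 36419: Q = 1000.691.
Holding P constant, ∂Q/∂I = -91/I = -0.0024987.
η_I = (∂Q/∂I)·(I/Q) = -0.0024987 × (36419/1000.691) = -0.091.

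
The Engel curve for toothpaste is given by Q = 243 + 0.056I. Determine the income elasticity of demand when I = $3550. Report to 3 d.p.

At I = 3550: Q = 441.800.
dQ/dI = 0.056.
η = (dQ/dI)·(I/Q) = 0.056 × (3550/441.800) = 0.450.

0.450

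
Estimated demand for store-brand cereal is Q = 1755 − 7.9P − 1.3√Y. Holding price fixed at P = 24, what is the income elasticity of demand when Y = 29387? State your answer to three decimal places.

At P = 24, Y = 29387: Q = 1342.546.
Holding P constant, ∂Q/∂Y = -1.3/(2√Y) = -0.00379172.
η_Y = (∂Q/∂Y)·(Y/Q) = -0.00379172 × (29387/1342.546) = -0.083.

-0.083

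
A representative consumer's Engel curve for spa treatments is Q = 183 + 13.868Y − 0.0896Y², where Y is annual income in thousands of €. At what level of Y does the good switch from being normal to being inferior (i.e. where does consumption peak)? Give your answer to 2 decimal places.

dQ/dY = 13.868 − 0.1792Y.
The good is inferior where dQ/dY < 0. Setting dQ/dY = 0 gives Y = 13.868 / 0.1792 = 77.39.

77.39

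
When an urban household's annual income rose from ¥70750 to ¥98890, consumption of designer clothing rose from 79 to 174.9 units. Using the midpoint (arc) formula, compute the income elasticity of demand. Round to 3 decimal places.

ΔQ = 174.9 − 79 = 95.9; midpoint Q̄ = (79 + 174.9)/2 = 126.95.
ΔI = 98890 − 70750 = 28140; midpoint Ī = (70750 + 98890)/2 = 84820.
η = (ΔQ/Q̄) ÷ (ΔI/Ī) = (95.9/126.95) ÷ (28140/84820) = 2.277.

2.277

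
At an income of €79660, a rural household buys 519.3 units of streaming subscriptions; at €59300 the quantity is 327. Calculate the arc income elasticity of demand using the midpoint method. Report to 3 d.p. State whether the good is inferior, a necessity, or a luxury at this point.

1.551 (luxury)

ΔQ = 327 − 519.3 = -192.3; midpoint Q̄ = (519.3 + 327)/2 = 423.15.
ΔI = 59300 − 79660 = -20360; midpoint Ī = (79660 + 59300)/2 = 69480.
η = (ΔQ/Q̄) ÷ (ΔI/Ī) = (-192.3/423.15) ÷ (-20360/69480) = 1.551.
η > 1 ⇒ luxury.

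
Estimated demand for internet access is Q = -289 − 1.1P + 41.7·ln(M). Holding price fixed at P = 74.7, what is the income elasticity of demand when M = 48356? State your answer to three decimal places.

0.530

At P = 74.7, M = 48356: Q = 78.621.
Holding P constant, ∂Q/∂M = 41.7/M = 0.000862354.
η_M = (∂Q/∂M)·(M/Q) = 0.000862354 × (48356/78.621) = 0.530.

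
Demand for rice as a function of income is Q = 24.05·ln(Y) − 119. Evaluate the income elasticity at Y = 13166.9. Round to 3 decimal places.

At Y = 13166.9: Q = 109.125.
dQ/dY = 24.05/Y = 0.00182655 at this income.
η = (dQ/dY)·(Y/Q) = 0.00182655 × (13166.9/109.125) = 0.220.

0.220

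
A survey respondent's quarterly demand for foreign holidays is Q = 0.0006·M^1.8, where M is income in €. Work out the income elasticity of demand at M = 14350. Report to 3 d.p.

For Q = A·M^β the income elasticity is constant and equal to β.
Here β = 1.8, so η = 1.800.

1.800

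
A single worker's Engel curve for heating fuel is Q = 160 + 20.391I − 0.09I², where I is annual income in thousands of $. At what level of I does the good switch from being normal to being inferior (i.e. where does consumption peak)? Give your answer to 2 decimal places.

dQ/dI = 20.391 − 0.18I.
The good is inferior where dQ/dI < 0. Setting dQ/dI = 0 gives I = 20.391 / 0.18 = 113.28.

113.28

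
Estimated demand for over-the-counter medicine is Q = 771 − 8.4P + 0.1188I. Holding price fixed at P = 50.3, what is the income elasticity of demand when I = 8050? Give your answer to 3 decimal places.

At P = 50.3, I = 8050: Q = 1304.820.
Holding P constant, ∂Q/∂I = 0.1188.
η_I = (∂Q/∂I)·(I/Q) = 0.1188 × (8050/1304.820) = 0.733.

0.733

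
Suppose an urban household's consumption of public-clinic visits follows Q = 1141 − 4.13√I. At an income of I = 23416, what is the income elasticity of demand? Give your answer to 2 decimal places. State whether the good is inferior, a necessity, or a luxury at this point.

-0.62 (inferior good)

At I = 23416: Q = 509.016.
dQ/dI = -4.13/(2√I) = -0.0134947 at this income.
η = (dQ/dI)·(I/Q) = -0.0134947 × (23416/509.016) = -0.62.
Since η < 0, the good is an inferior good.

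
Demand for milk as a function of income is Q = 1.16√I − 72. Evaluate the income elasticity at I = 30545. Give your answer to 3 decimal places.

At I = 30545: Q = 130.735.
dQ/dI = 1.16/(2√I) = 0.00331862 at this income.
η = (dQ/dI)·(I/Q) = 0.00331862 × (30545/130.735) = 0.775.

0.775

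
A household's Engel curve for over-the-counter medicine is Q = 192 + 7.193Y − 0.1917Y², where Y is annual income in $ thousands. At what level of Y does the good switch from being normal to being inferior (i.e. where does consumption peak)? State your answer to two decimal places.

18.76

dQ/dY = 7.193 − 0.3834Y.
The good is inferior where dQ/dY < 0. Setting dQ/dY = 0 gives Y = 7.193 / 0.3834 = 18.76.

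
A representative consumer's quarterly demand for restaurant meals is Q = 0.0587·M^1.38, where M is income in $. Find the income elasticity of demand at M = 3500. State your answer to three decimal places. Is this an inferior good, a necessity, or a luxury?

For Q = A·M^β the income elasticity is constant and equal to β.
Here β = 1.38, so η = 1.380.
Since η > 1, the good is a luxury.

1.380 (luxury)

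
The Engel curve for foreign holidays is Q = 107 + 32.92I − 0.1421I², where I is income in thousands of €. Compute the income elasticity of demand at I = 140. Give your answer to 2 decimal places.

At I = 140: Q = 1930.6400.
dQ/dI = 32.92 − 0.2842I = -6.86800.
η = (dQ/dI)·(I/Q) = -6.86800 × (140/1930.6400) = -0.50.

-0.50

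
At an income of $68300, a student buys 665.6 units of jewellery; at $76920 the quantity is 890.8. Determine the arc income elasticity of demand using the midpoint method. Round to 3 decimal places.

ΔQ = 890.8 − 665.6 = 225.2; midpoint Q̄ = (665.6 + 890.8)/2 = 778.2.
ΔI = 76920 − 68300 = 8620; midpoint Ī = (68300 + 76920)/2 = 72610.
η = (ΔQ/Q̄) ÷ (ΔI/Ī) = (225.2/778.2) ÷ (8620/72610) = 2.438.

2.438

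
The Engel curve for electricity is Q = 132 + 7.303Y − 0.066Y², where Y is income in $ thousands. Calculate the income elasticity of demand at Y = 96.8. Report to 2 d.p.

-2.40

At Y = 96.8: Q = 220.4946.
dQ/dY = 7.303 − 0.132Y = -5.47460.
η = (dQ/dY)·(Y/Q) = -5.47460 × (96.8/220.4946) = -2.40.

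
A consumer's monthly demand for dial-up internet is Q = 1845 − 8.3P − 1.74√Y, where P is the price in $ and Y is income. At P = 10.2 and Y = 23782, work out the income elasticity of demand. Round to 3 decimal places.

-0.090

At P = 10.2, Y = 23782: Q = 1492.007.
Holding P constant, ∂Q/∂Y = -1.74/(2√Y) = -0.00564151.
η_Y = (∂Q/∂Y)·(Y/Q) = -0.00564151 × (23782/1492.007) = -0.090.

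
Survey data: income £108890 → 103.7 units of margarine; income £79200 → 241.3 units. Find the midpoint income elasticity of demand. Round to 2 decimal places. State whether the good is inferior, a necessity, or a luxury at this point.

ΔQ = 241.3 − 103.7 = 137.6; midpoint Q̄ = (103.7 + 241.3)/2 = 172.5.
ΔI = 79200 − 108890 = -29690; midpoint Ī = (108890 + 79200)/2 = 94045.
η = (ΔQ/Q̄) ÷ (ΔI/Ī) = (137.6/172.5) ÷ (-29690/94045) = -2.53.
η < 0 ⇒ inferior good.

-2.53 (inferior good)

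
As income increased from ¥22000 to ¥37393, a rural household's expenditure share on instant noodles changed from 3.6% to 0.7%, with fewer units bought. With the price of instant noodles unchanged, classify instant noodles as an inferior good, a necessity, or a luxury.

Quantity demanded falls as income rises, so η < 0.

inferior good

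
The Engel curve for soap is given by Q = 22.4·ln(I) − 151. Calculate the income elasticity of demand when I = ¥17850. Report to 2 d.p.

At I = 17850: Q = 68.291.
dQ/dI = 22.4/I = 0.0012549 at this income.
η = (dQ/dI)·(I/Q) = 0.0012549 × (17850/68.291) = 0.33.

0.33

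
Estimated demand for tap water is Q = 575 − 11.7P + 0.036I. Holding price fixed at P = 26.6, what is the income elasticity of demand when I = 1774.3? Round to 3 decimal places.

At P = 26.6, I = 1774.3: Q = 327.655.
Holding P constant, ∂Q/∂I = 0.036.
η_I = (∂Q/∂I)·(I/Q) = 0.036 × (1774.3/327.655) = 0.195.

0.195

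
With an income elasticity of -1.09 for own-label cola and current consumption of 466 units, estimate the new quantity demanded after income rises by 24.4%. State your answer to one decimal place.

%ΔQ ≈ η × %ΔI = -1.09 × 24.4% = -26.596%.
New Q ≈ 466 × (1 − 0.26596) = 342.1.

342.1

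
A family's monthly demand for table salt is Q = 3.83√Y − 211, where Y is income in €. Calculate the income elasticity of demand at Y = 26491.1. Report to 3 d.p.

At Y = 26491.1: Q = 412.374.
dQ/dY = 3.83/(2√Y) = 0.0117657 at this income.
η = (dQ/dY)·(Y/Q) = 0.0117657 × (26491.1/412.374) = 0.756.

0.756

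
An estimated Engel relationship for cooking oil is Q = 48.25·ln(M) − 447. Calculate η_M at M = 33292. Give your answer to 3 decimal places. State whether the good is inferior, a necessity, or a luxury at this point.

At M = 33292: Q = 55.431.
dQ/dM = 48.25/M = 0.0014493 at this income.
η = (dQ/dM)·(M/Q) = 0.0014493 × (33292/55.431) = 0.870.
Since 0 < η < 1, the good is a necessity.

0.870 (necessity)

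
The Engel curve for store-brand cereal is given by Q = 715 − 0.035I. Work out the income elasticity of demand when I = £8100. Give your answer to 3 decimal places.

At I = 8100: Q = 431.500.
dQ/dI = −0.035.
η = (dQ/dI)·(I/Q) = -0.035 × (8100/431.500) = -0.657.

-0.657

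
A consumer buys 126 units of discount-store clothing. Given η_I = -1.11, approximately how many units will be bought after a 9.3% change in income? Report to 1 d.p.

113.0

%ΔQ ≈ η × %ΔI = -1.11 × 9.3% = -10.323%.
New Q ≈ 126 × (1 − 0.10323) = 113.0.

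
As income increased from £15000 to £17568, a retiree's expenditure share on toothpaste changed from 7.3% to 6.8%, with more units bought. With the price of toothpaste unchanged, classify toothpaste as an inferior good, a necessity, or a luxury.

necessity

Quantity rises but the budget share falls as income rises, so 0 < η < 1.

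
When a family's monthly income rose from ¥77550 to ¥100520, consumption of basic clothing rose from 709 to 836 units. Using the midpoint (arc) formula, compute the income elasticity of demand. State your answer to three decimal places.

0.637

ΔQ = 836 − 709 = 127; midpoint Q̄ = (709 + 836)/2 = 772.5.
ΔI = 100520 − 77550 = 22970; midpoint Ī = (77550 + 100520)/2 = 89035.
η = (ΔQ/Q̄) ÷ (ΔI/Ī) = (127/772.5) ÷ (22970/89035) = 0.637.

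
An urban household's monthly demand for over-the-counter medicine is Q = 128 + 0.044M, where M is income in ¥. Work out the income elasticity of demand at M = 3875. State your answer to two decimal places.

At M = 3875: Q = 298.500.
dQ/dM = 0.044.
η = (dQ/dM)·(M/Q) = 0.044 × (3875/298.500) = 0.57.

0.57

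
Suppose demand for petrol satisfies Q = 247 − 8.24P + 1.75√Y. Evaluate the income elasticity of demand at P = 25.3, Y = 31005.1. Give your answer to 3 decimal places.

0.444

At P = 25.3, Y = 31005.1: Q = 346.673.
Holding P constant, ∂Q/∂Y = 1.75/(2√Y) = 0.00496926.
η_Y = (∂Q/∂Y)·(Y/Q) = 0.00496926 × (31005.1/346.673) = 0.444.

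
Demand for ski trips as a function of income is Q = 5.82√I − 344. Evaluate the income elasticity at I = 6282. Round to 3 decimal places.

At I = 6282: Q = 117.288.
dQ/dI = 5.82/(2√I) = 0.036715 at this income.
η = (dQ/dI)·(I/Q) = 0.036715 × (6282/117.288) = 1.966.

1.966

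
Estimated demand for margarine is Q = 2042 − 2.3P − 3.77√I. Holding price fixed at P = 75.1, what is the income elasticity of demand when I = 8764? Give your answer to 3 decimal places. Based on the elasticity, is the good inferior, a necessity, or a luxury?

At P = 75.1, I = 8764: Q = 1516.337.
Holding P constant, ∂Q/∂I = -3.77/(2√I) = -0.0201354.
η_I = (∂Q/∂I)·(I/Q) = -0.0201354 × (8764/1516.337) = -0.116.
Since η < 0, this is an inferior good.

-0.116 (inferior good)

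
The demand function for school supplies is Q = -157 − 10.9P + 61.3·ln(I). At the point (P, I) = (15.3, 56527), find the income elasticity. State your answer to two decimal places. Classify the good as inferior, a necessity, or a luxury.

0.18 (necessity)

At P = 15.3, I = 56527: Q = 347.004.
Holding P constant, ∂Q/∂I = 61.3/I = 0.00108444.
η_I = (∂Q/∂I)·(I/Q) = 0.00108444 × (56527/347.004) = 0.18.
Since 0 < η < 1, this is a necessity.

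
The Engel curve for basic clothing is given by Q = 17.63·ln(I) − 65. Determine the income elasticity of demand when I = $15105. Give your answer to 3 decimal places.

At I = 15105: Q = 104.650.
dQ/dI = 17.63/I = 0.00116716 at this income.
η = (dQ/dI)·(I/Q) = 0.00116716 × (15105/104.650) = 0.168.

0.168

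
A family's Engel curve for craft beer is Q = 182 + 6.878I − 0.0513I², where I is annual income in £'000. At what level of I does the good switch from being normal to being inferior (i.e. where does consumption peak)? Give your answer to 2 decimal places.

dQ/dI = 6.878 − 0.1026I.
The good is inferior where dQ/dI < 0. Setting dQ/dI = 0 gives I = 6.878 / 0.1026 = 67.04.

67.04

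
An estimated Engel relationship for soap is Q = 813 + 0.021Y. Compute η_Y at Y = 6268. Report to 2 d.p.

0.14

At Y = 6268: Q = 944.628.
dQ/dY = 0.021.
η = (dQ/dY)·(Y/Q) = 0.021 × (6268/944.628) = 0.14.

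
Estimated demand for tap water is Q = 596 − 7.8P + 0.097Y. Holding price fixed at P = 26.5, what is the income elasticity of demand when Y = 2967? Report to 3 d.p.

0.425

At P = 26.5, Y = 2967: Q = 677.099.
Holding P constant, ∂Q/∂Y = 0.097.
η_Y = (∂Q/∂Y)·(Y/Q) = 0.097 × (2967/677.099) = 0.425.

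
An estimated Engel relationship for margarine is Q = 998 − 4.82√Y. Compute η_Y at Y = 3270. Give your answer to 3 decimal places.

At Y = 3270: Q = 722.374.
dQ/dY = -4.82/(2√Y) = -0.0421447 at this income.
η = (dQ/dY)·(Y/Q) = -0.0421447 × (3270/722.374) = -0.191.

-0.191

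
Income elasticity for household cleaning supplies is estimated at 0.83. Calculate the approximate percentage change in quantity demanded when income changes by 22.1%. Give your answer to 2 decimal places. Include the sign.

%ΔQ ≈ η × %ΔI = 0.83 × 22.1% = 18.34%.

18.34%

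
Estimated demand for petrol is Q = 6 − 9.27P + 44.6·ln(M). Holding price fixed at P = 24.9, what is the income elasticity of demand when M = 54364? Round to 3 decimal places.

At P = 24.9, M = 54364: Q = 261.471.
Holding P constant, ∂Q/∂M = 44.6/M = 0.000820396.
η_M = (∂Q/∂M)·(M/Q) = 0.000820396 × (54364/261.471) = 0.171.

0.171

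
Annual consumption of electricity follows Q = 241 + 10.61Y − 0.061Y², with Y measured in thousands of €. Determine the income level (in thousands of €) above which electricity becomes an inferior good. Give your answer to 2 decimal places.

86.97

dQ/dY = 10.61 − 0.122Y.
The good is inferior where dQ/dY < 0. Setting dQ/dY = 0 gives Y = 10.61 / 0.122 = 86.97.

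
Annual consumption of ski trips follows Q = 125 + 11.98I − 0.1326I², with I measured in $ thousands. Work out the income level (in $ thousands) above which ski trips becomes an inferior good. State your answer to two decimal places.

45.17

dQ/dI = 11.98 − 0.2652I.
The good is inferior where dQ/dI < 0. Setting dQ/dI = 0 gives I = 11.98 / 0.2652 = 45.17.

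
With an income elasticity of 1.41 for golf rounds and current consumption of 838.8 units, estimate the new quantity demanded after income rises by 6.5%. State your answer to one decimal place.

915.7

%ΔQ ≈ η × %ΔI = 1.41 × 6.5% = 9.165%.
New Q ≈ 838.8 × (1 + 0.09165) = 915.7.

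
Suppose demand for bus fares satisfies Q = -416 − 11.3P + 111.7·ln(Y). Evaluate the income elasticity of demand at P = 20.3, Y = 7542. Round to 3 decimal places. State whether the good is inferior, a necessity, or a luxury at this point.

0.317 (necessity)

At P = 20.3, Y = 7542: Q = 351.895.
Holding P constant, ∂Q/∂Y = 111.7/Y = 0.0148104.
η_Y = (∂Q/∂Y)·(Y/Q) = 0.0148104 × (7542/351.895) = 0.317.
Since 0 < η < 1, this is a necessity.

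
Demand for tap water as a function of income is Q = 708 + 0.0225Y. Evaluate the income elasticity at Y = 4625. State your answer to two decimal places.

0.13

At Y = 4625: Q = 812.063.
dQ/dY = 0.0225.
η = (dQ/dY)·(Y/Q) = 0.0225 × (4625/812.063) = 0.13.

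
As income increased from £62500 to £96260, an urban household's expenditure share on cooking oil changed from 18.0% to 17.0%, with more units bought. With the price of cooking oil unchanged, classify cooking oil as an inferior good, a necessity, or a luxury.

Quantity rises but the budget share falls as income rises, so 0 < η < 1.

necessity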